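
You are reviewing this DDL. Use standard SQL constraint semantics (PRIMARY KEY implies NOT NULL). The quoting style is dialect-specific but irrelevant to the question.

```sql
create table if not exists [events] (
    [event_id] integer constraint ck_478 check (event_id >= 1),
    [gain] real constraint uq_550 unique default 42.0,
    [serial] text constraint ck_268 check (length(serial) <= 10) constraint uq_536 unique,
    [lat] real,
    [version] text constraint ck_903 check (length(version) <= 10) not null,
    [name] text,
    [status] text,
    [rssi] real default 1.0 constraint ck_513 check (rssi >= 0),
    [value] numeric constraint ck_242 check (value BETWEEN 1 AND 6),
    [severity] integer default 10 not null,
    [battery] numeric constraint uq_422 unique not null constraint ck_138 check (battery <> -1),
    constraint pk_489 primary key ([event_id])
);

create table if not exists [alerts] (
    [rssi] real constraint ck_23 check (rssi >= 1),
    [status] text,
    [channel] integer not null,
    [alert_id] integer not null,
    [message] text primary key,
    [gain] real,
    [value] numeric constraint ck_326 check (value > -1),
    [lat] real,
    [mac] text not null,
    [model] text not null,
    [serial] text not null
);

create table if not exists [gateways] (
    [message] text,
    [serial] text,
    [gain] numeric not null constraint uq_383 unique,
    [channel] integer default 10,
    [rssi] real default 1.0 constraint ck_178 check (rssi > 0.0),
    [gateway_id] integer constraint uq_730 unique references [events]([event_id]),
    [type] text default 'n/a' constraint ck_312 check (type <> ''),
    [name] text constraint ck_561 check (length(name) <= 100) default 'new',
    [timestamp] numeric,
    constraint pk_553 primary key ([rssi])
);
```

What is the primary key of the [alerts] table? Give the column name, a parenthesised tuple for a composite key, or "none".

message is declared PRIMARY KEY inline on the column.

message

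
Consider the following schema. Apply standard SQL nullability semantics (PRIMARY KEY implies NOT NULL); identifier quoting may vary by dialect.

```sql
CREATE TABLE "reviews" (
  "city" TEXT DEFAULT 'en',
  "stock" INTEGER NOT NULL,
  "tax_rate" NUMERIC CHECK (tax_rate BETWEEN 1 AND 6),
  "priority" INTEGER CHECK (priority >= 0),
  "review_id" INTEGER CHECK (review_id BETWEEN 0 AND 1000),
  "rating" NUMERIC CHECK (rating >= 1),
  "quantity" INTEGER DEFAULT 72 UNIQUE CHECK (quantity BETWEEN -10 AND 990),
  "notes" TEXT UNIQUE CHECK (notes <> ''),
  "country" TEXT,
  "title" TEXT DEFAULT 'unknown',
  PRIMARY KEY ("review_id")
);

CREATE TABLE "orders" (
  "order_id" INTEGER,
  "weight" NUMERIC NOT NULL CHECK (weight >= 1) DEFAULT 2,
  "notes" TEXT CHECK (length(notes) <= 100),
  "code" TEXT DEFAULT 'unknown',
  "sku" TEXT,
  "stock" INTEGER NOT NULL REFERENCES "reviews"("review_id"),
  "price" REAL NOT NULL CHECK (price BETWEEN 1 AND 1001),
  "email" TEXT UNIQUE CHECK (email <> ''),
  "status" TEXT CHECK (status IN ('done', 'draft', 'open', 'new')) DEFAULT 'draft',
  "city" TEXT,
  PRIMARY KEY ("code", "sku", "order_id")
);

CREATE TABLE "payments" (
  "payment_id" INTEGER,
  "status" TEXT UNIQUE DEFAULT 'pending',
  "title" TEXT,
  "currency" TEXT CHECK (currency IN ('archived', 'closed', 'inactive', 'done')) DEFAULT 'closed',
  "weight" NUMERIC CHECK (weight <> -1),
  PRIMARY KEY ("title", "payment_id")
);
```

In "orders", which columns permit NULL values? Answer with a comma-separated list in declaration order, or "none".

notes, email, status, city

- order_id: part of the PRIMARY KEY, which implies NOT NULL → not nullable.
- weight: declared NOT NULL → not nullable.
- notes: CHECK does not forbid NULL (a CHECK constraint passes when its expression is NULL) → nullable.
- code: part of the PRIMARY KEY, which implies NOT NULL → not nullable.
- sku: part of the PRIMARY KEY, which implies NOT NULL → not nullable.
- stock: declared NOT NULL → not nullable.
- price: declared NOT NULL → not nullable.
- email: CHECK does not forbid NULL (a CHECK constraint passes when its expression is NULL) → nullable.
- status: CHECK does not forbid NULL (a CHECK constraint passes when its expression is NULL) → nullable.
- city: no NOT NULL constraint applies → nullable.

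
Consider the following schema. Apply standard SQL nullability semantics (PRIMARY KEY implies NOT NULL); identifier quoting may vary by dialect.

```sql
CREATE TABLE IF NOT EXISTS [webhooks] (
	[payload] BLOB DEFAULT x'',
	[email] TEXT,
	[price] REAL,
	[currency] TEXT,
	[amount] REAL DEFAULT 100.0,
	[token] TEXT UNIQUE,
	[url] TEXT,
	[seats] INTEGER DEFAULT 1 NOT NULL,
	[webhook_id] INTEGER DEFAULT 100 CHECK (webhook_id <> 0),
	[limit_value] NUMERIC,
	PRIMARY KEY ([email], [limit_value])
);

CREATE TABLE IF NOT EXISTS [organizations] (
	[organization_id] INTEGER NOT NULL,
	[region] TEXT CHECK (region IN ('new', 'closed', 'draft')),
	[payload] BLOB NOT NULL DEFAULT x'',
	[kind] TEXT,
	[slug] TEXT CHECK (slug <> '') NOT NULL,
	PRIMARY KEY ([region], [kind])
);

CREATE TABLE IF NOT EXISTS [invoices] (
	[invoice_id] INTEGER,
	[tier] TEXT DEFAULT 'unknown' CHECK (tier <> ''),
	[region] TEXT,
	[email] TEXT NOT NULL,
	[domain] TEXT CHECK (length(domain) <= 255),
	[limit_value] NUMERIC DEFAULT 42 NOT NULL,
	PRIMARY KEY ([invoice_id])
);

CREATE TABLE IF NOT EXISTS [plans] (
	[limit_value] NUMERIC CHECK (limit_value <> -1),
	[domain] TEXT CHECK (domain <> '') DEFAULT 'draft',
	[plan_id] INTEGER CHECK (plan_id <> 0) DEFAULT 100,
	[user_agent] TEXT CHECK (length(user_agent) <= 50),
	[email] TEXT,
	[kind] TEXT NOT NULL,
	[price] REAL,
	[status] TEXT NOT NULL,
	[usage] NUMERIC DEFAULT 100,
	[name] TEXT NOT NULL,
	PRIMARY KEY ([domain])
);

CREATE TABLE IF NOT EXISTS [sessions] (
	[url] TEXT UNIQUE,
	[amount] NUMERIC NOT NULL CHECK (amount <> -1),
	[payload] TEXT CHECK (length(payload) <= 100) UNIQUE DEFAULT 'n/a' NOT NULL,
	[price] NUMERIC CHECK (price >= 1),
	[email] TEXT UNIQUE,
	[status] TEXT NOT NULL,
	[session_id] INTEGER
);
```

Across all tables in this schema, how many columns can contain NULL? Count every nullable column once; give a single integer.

20

webhooks: 7 nullable (payload, price, currency, amount, token, url, webhook_id — PK (email, limit_value) and explicit NOT NULL columns excluded).
organizations: 0 nullable (none — PK (region, kind) and explicit NOT NULL columns excluded).
invoices: 3 nullable (tier, region, domain — PK (invoice_id) and explicit NOT NULL columns excluded).
plans: 6 nullable (limit_value, plan_id, user_agent, email, price, usage — PK (domain) and explicit NOT NULL columns excluded).
sessions: 4 nullable (url, price, email, session_id — PK none and explicit NOT NULL columns excluded).
Total: 7 + 0 + 3 + 6 + 4 = 20.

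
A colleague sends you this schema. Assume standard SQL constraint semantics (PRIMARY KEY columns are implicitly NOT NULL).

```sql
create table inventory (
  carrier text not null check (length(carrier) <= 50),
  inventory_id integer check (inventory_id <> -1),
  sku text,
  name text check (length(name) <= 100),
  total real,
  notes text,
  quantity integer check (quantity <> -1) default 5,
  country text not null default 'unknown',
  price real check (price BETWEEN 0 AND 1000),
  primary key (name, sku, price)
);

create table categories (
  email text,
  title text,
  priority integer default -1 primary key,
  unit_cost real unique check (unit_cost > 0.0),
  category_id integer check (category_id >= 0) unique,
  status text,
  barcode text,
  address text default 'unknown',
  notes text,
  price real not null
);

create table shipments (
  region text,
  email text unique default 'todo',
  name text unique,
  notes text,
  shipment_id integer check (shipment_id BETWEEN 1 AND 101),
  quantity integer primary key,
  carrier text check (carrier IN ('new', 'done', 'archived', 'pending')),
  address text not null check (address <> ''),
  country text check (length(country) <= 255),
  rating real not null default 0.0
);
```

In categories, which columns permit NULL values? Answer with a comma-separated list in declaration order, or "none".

- email: no NOT NULL constraint applies → nullable.
- title: no NOT NULL constraint applies → nullable.
- priority: part of the PRIMARY KEY, which implies NOT NULL → not nullable.
- unit_cost: CHECK does not forbid NULL (a CHECK constraint passes when its expression is NULL) → nullable.
- category_id: CHECK does not forbid NULL (a CHECK constraint passes when its expression is NULL) → nullable.
- status: no NOT NULL constraint applies → nullable.
- barcode: no NOT NULL constraint applies → nullable.
- address: DEFAULT only fills an omitted column; an explicit NULL is still allowed → nullable.
- notes: no NOT NULL constraint applies → nullable.
- price: declared NOT NULL → not nullable.

email, title, unit_cost, category_id, status, barcode, address, notes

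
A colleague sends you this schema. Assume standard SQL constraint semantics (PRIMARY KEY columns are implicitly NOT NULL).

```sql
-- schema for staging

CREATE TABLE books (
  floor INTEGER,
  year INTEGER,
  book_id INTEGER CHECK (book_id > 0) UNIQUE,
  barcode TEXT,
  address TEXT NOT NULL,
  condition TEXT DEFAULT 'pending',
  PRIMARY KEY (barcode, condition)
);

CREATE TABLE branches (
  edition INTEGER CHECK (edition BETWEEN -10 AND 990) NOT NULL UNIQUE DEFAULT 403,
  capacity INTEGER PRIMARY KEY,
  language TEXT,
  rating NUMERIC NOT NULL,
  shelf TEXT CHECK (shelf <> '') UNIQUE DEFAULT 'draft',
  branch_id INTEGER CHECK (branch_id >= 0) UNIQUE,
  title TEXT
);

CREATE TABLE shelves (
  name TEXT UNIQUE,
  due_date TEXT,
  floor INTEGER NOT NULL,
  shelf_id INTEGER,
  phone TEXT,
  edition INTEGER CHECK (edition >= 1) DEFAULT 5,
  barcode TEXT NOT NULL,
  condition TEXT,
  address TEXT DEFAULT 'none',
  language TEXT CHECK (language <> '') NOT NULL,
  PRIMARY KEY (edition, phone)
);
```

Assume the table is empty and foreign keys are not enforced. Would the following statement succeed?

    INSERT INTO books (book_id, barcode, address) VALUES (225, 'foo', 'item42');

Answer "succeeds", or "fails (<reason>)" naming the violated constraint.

NOT NULL columns: address is supplied; barcode is supplied; condition defaults to 'pending'.
CHECK constraints: 225 satisfies (book_id > 0).
No constraint is violated.

succeeds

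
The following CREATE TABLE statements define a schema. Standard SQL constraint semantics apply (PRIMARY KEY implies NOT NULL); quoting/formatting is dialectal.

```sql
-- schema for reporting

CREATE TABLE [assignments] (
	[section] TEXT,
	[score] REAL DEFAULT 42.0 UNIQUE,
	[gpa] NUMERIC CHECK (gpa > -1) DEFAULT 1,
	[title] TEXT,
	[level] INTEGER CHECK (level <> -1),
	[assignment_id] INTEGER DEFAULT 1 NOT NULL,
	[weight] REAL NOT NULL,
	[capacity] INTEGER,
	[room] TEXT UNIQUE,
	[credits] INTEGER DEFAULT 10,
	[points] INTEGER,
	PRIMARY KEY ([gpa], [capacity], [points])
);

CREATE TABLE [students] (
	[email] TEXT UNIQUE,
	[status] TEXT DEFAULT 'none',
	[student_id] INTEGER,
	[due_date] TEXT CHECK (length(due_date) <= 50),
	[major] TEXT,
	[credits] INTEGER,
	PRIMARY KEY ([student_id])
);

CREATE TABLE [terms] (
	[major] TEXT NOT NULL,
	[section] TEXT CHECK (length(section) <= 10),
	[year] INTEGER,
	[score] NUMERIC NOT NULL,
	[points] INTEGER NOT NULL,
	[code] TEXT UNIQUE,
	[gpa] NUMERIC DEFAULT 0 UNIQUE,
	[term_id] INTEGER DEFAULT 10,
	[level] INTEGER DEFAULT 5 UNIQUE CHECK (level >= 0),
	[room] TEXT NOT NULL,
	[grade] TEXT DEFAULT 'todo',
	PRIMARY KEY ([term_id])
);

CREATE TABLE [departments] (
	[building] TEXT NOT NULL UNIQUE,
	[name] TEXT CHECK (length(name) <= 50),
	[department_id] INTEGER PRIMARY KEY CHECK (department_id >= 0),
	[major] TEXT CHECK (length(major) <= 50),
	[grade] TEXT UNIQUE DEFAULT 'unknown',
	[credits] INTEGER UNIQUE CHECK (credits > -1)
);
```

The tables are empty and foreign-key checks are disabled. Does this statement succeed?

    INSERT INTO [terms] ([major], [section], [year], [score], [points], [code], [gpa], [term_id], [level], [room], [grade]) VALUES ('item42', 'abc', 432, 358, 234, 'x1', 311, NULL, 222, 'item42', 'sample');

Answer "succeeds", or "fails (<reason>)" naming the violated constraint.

term_id is explicitly set to NULL, but term_id is part of the PRIMARY KEY (implied NOT NULL).

fails (NOT NULL on term_id)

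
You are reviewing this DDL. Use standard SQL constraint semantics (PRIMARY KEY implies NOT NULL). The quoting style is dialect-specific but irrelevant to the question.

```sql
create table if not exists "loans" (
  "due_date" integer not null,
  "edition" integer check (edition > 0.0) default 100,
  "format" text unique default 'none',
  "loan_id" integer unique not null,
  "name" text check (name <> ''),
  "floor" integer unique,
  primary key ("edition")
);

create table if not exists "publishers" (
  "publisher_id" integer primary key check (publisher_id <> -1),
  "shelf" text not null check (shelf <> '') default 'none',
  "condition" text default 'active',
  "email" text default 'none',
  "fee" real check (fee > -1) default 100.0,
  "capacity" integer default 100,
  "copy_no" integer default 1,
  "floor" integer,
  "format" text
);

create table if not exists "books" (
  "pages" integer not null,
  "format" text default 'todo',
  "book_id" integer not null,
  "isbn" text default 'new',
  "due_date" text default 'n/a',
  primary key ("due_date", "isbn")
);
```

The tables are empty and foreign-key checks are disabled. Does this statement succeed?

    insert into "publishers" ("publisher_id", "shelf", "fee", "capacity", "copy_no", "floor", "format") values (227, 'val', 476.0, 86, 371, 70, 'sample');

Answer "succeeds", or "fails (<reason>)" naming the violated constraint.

NOT NULL columns: publisher_id is supplied; shelf is supplied.
CHECK constraints: 227 satisfies (publisher_id <> -1); 'val' satisfies (shelf <> ''); 476.0 satisfies (fee > -1).
No constraint is violated.

succeeds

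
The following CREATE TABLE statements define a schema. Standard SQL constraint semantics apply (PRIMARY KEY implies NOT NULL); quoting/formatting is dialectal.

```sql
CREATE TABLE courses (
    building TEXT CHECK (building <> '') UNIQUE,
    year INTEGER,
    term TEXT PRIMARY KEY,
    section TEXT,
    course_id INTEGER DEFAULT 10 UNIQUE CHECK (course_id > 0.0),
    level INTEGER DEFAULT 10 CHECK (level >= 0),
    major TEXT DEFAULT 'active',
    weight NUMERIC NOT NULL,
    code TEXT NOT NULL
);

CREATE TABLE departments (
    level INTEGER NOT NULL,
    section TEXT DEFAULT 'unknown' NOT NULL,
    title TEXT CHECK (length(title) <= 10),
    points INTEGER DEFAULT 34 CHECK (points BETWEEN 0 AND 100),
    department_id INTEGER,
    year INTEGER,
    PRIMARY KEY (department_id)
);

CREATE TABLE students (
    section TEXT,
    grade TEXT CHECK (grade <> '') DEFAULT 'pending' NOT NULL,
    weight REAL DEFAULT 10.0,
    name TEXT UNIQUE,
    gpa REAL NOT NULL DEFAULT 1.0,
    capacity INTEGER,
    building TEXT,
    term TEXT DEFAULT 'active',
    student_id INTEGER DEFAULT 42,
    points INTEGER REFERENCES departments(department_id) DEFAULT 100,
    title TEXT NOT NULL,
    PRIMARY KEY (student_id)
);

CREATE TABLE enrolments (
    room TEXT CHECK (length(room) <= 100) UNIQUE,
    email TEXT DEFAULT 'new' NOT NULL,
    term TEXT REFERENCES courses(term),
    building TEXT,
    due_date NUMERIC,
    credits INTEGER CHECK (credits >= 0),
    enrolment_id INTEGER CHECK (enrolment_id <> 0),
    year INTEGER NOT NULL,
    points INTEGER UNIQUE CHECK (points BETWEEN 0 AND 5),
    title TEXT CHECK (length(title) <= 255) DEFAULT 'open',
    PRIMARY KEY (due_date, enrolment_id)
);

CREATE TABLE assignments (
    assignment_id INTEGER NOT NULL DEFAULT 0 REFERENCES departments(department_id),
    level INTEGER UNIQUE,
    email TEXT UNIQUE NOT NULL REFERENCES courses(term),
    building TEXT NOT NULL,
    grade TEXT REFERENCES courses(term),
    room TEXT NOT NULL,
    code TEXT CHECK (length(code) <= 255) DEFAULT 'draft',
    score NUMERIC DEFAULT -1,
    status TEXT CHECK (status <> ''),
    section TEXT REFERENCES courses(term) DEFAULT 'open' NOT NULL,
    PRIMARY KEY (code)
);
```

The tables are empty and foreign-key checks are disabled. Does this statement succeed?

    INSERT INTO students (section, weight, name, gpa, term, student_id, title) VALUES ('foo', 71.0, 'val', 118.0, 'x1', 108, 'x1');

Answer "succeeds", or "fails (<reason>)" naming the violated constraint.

NOT NULL columns: gpa is supplied; grade defaults to 'pending'; student_id is supplied; title is supplied.
No constraint is violated.

succeeds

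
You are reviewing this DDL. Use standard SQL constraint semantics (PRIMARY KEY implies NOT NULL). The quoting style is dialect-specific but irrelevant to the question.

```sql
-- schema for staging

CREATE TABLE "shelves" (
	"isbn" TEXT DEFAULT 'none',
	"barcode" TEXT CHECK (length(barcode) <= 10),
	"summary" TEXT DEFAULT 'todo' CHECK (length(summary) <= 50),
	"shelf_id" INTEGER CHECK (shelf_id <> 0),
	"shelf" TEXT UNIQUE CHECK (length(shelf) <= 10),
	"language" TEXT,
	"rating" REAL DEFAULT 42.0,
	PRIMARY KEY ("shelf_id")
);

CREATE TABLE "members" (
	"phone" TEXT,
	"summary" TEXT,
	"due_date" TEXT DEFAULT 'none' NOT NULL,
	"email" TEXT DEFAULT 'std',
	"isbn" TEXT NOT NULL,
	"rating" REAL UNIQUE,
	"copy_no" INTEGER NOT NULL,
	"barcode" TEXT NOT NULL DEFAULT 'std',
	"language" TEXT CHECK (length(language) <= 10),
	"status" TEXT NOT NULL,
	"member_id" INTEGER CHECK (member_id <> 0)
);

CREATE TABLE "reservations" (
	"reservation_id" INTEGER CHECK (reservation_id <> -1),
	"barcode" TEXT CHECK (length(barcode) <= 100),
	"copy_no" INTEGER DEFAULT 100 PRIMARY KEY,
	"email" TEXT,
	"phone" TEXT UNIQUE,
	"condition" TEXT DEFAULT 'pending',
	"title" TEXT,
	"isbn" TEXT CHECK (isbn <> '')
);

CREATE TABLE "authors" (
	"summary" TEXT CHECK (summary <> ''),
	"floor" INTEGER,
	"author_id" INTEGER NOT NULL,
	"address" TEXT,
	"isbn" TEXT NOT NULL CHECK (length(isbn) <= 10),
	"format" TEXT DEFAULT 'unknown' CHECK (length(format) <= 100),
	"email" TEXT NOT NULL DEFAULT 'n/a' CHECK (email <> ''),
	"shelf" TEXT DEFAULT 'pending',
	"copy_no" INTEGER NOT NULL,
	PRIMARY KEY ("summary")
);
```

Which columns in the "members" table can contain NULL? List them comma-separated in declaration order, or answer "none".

- phone: no NOT NULL constraint applies → nullable.
- summary: no NOT NULL constraint applies → nullable.
- due_date: declared NOT NULL → not nullable.
- email: DEFAULT only fills an omitted column; an explicit NULL is still allowed → nullable.
- isbn: declared NOT NULL → not nullable.
- rating: UNIQUE does not imply NOT NULL → nullable.
- copy_no: declared NOT NULL → not nullable.
- barcode: declared NOT NULL → not nullable.
- language: CHECK does not forbid NULL (a CHECK constraint passes when its expression is NULL) → nullable.
- status: declared NOT NULL → not nullable.
- member_id: CHECK does not forbid NULL (a CHECK constraint passes when its expression is NULL) → nullable.

phone, summary, email, rating, language, member_id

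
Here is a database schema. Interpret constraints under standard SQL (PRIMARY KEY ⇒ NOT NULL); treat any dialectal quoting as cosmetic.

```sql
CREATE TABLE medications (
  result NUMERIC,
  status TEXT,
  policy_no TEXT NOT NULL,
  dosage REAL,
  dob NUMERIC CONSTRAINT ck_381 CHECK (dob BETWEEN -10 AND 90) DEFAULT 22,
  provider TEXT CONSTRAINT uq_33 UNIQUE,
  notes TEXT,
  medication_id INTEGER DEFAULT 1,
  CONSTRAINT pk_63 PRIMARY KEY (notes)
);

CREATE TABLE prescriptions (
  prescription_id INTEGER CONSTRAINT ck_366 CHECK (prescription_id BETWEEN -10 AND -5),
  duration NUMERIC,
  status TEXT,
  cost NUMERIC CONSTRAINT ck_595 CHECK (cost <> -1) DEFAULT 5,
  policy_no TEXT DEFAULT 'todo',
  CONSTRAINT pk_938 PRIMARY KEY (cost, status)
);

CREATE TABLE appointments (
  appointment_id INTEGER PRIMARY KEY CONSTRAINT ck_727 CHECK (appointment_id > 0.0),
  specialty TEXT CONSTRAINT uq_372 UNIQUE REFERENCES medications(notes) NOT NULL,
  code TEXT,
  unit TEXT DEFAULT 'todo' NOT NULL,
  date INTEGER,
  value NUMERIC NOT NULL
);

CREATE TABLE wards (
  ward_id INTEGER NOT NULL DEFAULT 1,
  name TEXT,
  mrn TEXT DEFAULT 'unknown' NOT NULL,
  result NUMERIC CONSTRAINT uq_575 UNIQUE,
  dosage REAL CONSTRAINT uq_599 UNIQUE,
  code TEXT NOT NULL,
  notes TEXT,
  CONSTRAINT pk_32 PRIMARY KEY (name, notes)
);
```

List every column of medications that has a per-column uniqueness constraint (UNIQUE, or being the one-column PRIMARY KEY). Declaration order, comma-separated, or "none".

- result: no UNIQUE or single-column PK constraint.
- status: no UNIQUE or single-column PK constraint.
- policy_no: no UNIQUE or single-column PK constraint.
- dosage: no UNIQUE or single-column PK constraint.
- dob: no UNIQUE or single-column PK constraint.
- provider: declared UNIQUE → unique.
- notes: single-column PRIMARY KEY → unique.
- medication_id: no UNIQUE or single-column PK constraint.

provider, notes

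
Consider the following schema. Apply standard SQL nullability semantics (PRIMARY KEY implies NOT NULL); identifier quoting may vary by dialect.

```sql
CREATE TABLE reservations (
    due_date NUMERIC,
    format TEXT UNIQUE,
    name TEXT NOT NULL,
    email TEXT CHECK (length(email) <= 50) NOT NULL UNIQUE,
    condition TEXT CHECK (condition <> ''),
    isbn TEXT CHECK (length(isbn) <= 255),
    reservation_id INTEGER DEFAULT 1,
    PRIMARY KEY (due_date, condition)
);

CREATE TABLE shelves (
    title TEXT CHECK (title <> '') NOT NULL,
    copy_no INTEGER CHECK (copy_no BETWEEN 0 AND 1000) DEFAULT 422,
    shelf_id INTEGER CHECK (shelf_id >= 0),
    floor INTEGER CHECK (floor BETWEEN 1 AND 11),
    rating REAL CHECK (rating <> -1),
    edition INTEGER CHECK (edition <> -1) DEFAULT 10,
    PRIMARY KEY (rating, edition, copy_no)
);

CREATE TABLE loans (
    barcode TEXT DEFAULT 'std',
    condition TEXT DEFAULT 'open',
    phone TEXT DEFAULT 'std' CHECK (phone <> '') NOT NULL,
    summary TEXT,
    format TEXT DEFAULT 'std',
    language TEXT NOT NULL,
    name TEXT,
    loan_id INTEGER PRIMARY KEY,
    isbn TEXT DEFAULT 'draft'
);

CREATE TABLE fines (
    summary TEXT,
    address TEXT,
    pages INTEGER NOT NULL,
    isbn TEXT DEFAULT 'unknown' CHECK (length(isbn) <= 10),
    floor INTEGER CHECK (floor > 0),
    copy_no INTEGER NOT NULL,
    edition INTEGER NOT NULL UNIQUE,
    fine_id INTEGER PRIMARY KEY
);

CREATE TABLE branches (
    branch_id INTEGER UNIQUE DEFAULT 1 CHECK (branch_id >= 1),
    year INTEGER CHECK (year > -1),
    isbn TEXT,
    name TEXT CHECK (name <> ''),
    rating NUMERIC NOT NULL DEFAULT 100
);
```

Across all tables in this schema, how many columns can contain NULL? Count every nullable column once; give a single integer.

19

reservations: 3 nullable (format, isbn, reservation_id — PK (due_date, condition) and explicit NOT NULL columns excluded).
shelves: 2 nullable (shelf_id, floor — PK (rating, edition, copy_no) and explicit NOT NULL columns excluded).
loans: 6 nullable (barcode, condition, summary, format, name, isbn — PK (loan_id) and explicit NOT NULL columns excluded).
fines: 4 nullable (summary, address, isbn, floor — PK (fine_id) and explicit NOT NULL columns excluded).
branches: 4 nullable (branch_id, year, isbn, name — PK none and explicit NOT NULL columns excluded).
Total: 3 + 2 + 6 + 4 + 4 = 19.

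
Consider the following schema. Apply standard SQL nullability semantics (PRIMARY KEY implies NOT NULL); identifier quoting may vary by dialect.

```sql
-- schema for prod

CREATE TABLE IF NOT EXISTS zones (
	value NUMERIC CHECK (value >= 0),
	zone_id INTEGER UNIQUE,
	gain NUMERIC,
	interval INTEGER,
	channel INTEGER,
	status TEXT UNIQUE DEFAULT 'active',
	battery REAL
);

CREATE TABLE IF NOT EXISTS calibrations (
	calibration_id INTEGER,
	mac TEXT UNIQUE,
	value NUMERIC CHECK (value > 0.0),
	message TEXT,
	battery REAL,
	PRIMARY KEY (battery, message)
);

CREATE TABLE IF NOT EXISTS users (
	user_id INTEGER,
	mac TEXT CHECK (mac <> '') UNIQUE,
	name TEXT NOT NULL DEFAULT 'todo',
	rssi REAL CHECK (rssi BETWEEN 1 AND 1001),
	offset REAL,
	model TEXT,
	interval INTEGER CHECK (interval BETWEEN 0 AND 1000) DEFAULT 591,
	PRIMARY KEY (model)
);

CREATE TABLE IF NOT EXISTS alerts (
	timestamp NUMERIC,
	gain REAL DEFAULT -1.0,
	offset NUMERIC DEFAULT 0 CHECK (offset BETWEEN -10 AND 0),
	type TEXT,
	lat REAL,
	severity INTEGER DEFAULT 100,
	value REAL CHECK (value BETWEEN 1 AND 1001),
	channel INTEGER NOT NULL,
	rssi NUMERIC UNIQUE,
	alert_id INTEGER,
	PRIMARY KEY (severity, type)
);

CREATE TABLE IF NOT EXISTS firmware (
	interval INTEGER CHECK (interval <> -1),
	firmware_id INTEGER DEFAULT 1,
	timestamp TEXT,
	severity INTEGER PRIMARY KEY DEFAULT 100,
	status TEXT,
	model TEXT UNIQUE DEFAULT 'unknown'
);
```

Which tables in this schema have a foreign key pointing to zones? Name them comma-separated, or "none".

none

No REFERENCES clause anywhere in the schema names zones.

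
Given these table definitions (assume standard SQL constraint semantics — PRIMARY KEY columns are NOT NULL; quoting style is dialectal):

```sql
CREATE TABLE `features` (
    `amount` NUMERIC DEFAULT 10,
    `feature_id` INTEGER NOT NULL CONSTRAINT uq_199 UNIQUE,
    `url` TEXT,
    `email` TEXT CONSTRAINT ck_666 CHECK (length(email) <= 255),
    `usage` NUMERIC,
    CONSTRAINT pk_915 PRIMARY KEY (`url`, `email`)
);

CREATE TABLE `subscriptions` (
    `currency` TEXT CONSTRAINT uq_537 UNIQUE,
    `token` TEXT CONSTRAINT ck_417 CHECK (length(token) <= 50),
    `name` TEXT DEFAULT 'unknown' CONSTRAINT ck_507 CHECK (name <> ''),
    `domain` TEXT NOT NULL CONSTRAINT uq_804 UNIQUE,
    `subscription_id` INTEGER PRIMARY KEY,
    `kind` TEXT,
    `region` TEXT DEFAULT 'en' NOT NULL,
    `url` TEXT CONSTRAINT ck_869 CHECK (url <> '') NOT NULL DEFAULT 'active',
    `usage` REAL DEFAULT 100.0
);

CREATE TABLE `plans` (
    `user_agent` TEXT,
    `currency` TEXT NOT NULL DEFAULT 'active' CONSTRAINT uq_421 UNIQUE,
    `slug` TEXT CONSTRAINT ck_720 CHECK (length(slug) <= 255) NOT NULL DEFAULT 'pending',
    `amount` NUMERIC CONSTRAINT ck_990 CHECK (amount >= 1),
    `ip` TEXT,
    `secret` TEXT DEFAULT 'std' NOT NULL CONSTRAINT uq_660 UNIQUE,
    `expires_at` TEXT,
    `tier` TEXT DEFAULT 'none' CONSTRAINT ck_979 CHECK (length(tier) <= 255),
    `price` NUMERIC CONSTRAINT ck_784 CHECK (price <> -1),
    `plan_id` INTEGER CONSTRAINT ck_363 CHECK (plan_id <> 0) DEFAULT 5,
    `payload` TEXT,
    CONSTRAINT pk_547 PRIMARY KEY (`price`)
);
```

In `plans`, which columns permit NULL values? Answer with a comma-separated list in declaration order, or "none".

user_agent, amount, ip, expires_at, tier, plan_id, payload

- user_agent: no NOT NULL constraint applies → nullable.
- currency: declared NOT NULL → not nullable.
- slug: declared NOT NULL → not nullable.
- amount: CHECK does not forbid NULL (a CHECK constraint passes when its expression is NULL) → nullable.
- ip: no NOT NULL constraint applies → nullable.
- secret: declared NOT NULL → not nullable.
- expires_at: no NOT NULL constraint applies → nullable.
- tier: CHECK does not forbid NULL (a CHECK constraint passes when its expression is NULL) → nullable.
- price: part of the PRIMARY KEY, which implies NOT NULL → not nullable.
- plan_id: CHECK does not forbid NULL (a CHECK constraint passes when its expression is NULL) → nullable.
- payload: no NOT NULL constraint applies → nullable.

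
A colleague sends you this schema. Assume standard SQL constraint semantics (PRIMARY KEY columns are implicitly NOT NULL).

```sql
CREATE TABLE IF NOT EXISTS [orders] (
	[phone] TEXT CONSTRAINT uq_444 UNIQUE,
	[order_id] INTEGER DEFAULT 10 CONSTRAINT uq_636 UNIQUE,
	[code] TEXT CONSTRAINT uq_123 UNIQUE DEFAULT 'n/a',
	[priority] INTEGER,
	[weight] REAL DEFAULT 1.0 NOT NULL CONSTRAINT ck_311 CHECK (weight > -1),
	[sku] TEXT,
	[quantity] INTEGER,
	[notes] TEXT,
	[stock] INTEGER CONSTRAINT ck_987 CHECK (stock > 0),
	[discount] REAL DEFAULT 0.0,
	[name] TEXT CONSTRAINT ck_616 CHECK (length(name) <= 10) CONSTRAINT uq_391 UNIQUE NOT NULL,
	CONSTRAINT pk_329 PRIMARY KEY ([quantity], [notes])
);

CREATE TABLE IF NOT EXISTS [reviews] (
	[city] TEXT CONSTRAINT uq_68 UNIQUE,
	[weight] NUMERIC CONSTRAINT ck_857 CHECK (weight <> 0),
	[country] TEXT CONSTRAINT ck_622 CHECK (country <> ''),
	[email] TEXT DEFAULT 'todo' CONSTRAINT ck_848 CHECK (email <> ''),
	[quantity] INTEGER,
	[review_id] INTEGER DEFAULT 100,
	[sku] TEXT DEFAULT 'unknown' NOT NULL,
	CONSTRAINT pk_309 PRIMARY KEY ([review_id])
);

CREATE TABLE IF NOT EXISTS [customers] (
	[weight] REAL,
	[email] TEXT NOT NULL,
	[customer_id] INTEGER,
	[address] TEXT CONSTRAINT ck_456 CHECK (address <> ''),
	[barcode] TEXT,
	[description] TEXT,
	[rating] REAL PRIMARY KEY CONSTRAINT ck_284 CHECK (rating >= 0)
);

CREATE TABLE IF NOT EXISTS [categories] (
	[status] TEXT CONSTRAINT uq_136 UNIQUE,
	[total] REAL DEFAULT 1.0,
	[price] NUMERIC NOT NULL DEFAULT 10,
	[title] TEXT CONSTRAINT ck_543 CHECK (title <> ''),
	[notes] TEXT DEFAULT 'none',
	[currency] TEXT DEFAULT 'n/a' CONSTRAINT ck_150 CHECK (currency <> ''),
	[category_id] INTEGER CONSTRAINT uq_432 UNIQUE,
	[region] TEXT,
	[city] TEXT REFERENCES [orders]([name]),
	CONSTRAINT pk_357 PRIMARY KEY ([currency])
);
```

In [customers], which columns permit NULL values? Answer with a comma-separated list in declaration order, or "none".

- weight: no NOT NULL constraint applies → nullable.
- email: declared NOT NULL → not nullable.
- customer_id: no NOT NULL constraint applies → nullable.
- address: CHECK does not forbid NULL (a CHECK constraint passes when its expression is NULL) → nullable.
- barcode: no NOT NULL constraint applies → nullable.
- description: no NOT NULL constraint applies → nullable.
- rating: part of the PRIMARY KEY, which implies NOT NULL → not nullable.

weight, customer_id, address, barcode, description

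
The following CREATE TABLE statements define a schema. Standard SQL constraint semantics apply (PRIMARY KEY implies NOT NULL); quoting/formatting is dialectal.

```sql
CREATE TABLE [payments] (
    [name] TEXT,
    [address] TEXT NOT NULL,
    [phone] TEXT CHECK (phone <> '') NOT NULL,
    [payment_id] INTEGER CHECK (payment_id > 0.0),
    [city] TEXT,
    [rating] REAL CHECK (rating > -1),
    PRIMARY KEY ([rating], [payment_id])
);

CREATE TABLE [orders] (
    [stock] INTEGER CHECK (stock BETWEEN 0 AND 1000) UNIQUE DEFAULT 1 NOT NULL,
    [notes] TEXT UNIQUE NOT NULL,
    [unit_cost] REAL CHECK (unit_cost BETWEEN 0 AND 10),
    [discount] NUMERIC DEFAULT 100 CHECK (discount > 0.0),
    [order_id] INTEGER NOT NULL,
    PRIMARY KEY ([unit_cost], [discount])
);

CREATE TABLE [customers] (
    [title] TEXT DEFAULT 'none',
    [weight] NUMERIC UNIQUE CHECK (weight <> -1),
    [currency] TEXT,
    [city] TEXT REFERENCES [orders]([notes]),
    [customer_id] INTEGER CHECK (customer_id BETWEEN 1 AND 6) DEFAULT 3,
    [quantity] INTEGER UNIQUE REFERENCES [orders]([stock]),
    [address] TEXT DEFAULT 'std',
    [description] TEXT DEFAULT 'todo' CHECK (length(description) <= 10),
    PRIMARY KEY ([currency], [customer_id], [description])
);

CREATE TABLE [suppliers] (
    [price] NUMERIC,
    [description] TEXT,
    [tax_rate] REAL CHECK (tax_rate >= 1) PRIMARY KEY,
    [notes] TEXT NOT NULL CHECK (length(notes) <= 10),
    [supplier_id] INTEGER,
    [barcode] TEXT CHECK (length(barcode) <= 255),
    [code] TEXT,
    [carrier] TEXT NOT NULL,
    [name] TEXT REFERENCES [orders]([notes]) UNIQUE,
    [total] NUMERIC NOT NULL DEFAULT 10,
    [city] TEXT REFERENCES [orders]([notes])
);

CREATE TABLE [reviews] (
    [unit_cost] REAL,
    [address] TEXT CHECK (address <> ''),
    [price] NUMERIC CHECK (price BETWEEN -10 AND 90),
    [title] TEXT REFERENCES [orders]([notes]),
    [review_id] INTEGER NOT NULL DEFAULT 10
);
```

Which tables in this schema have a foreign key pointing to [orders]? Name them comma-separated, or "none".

- customers.city references orders(notes).
- customers.quantity references orders(stock).
- suppliers.name references orders(notes).
- suppliers.city references orders(notes).
- reviews.title references orders(notes).

customers, suppliers, reviews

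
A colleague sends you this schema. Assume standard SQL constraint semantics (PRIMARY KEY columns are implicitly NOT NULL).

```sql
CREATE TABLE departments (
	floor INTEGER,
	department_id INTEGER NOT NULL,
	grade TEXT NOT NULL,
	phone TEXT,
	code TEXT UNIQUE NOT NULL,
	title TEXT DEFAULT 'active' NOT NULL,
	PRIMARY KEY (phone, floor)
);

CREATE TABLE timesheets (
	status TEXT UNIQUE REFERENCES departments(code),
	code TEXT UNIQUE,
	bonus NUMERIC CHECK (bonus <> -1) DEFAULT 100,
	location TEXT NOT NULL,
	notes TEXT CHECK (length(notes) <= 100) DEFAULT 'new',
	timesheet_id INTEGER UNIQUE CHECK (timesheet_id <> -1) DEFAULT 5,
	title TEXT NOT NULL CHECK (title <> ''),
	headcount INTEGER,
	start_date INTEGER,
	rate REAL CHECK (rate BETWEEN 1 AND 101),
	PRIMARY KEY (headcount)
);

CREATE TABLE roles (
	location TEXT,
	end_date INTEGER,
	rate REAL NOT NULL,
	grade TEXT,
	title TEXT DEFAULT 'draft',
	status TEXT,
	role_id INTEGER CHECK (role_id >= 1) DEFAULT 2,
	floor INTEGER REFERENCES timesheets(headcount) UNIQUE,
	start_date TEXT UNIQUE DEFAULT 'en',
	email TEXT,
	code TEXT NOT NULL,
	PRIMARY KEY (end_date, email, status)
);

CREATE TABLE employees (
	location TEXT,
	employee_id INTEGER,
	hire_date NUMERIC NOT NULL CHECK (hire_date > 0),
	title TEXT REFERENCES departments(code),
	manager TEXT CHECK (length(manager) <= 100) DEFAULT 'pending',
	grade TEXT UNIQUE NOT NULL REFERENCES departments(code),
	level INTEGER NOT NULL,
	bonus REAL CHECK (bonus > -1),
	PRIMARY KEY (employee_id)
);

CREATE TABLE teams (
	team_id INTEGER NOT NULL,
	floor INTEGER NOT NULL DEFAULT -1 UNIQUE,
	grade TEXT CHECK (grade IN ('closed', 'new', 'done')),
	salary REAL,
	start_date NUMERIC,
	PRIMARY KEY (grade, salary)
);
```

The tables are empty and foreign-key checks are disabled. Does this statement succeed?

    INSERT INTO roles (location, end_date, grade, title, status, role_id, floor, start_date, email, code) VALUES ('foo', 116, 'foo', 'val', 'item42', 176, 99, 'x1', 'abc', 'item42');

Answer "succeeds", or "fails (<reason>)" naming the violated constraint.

fails (NOT NULL on rate)

rate is omitted from the column list and has no DEFAULT, so it would receive NULL.
But rate is declared NOT NULL.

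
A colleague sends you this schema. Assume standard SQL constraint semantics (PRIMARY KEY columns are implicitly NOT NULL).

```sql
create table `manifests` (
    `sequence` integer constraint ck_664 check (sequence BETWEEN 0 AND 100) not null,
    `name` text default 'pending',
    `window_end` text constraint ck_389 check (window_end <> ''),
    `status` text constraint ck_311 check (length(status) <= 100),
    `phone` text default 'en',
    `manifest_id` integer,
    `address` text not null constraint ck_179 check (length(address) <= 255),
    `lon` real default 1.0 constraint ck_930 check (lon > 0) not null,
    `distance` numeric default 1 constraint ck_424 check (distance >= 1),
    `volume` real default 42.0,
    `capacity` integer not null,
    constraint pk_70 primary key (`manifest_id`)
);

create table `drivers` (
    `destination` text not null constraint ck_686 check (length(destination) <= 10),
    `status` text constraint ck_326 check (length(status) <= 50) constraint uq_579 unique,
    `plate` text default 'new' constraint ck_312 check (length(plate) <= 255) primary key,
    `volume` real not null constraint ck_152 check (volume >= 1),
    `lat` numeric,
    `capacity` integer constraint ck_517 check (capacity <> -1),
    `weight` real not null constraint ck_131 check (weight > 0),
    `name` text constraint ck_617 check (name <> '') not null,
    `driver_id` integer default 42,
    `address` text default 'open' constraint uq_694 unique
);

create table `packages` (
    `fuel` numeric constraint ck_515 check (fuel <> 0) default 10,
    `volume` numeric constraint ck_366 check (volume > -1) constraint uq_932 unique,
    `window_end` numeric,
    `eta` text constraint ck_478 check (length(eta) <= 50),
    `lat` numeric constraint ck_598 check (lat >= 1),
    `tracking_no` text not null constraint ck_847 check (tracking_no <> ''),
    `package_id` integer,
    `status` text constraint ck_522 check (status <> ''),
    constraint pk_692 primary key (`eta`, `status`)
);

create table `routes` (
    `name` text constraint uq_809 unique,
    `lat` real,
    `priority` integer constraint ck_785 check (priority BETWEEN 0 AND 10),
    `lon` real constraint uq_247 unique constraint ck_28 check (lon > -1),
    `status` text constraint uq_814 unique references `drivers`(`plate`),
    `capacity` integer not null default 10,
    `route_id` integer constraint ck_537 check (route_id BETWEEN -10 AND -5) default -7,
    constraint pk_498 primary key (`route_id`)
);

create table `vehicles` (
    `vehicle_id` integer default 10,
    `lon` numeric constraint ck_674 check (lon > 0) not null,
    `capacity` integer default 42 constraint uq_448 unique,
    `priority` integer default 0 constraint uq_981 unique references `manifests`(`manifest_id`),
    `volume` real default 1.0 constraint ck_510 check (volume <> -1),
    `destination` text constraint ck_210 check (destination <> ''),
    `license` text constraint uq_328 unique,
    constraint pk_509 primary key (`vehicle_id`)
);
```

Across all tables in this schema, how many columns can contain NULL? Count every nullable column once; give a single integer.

26

manifests: 6 nullable (name, window_end, status, phone, distance, volume — PK (manifest_id) and explicit NOT NULL columns excluded).
drivers: 5 nullable (status, lat, capacity, driver_id, address — PK (plate) and explicit NOT NULL columns excluded).
packages: 5 nullable (fuel, volume, window_end, lat, package_id — PK (eta, status) and explicit NOT NULL columns excluded).
routes: 5 nullable (name, lat, priority, lon, status — PK (route_id) and explicit NOT NULL columns excluded).
vehicles: 5 nullable (capacity, priority, volume, destination, license — PK (vehicle_id) and explicit NOT NULL columns excluded).
Total: 6 + 5 + 5 + 5 + 5 = 26.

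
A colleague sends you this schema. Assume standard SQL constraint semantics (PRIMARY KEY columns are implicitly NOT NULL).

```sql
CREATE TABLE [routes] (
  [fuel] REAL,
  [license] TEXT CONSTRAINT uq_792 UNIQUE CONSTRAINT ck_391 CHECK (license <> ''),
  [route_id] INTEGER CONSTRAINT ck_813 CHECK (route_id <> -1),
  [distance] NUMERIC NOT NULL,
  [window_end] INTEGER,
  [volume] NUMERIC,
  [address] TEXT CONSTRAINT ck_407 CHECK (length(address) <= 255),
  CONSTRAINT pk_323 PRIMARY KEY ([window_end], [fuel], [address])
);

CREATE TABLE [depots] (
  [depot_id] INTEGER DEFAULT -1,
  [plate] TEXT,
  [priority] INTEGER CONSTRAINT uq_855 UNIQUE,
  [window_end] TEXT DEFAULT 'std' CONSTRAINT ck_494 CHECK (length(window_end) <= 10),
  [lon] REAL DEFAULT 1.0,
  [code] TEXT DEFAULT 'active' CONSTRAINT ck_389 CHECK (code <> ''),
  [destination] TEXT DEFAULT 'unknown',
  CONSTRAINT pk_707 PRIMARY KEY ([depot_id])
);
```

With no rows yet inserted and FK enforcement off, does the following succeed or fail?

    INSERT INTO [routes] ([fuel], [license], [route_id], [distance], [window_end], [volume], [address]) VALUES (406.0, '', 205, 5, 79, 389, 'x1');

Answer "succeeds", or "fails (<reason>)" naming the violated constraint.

The value '' for license violates CHECK (license <> '').

fails (CHECK on license)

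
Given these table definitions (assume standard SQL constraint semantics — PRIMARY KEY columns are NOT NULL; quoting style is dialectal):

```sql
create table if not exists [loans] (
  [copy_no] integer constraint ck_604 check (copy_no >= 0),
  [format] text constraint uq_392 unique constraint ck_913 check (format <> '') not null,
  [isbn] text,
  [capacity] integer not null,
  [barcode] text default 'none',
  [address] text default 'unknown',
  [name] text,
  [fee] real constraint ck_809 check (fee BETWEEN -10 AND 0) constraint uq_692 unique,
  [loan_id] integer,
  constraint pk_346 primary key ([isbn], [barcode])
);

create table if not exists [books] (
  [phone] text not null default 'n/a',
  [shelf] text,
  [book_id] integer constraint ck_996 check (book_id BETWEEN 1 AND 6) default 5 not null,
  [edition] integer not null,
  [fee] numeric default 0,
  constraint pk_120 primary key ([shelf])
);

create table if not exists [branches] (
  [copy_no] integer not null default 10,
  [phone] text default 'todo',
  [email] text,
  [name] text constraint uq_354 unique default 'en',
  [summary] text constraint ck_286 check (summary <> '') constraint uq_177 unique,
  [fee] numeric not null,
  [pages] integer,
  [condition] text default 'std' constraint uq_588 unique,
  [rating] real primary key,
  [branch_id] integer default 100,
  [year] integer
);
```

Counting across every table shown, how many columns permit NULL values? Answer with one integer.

loans: 5 nullable (copy_no, address, name, fee, loan_id — PK (isbn, barcode) and explicit NOT NULL columns excluded).
books: 1 nullable (fee — PK (shelf) and explicit NOT NULL columns excluded).
branches: 8 nullable (phone, email, name, summary, pages, condition, branch_id, year — PK (rating) and explicit NOT NULL columns excluded).
Total: 5 + 1 + 8 = 14.

14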